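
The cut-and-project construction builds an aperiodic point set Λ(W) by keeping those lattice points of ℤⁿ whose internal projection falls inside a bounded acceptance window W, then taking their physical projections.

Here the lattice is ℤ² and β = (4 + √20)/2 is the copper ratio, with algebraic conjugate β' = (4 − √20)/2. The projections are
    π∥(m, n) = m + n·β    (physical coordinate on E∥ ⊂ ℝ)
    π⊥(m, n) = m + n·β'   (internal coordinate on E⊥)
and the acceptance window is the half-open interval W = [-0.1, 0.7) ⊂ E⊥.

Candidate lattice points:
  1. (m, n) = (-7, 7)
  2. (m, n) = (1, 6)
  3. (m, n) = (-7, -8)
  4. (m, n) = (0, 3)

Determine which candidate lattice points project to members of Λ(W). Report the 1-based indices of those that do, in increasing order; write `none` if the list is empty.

none

Compute β' = (4−√20)/2 = -0.2361, so π⊥(m,n) = m -0.2361·n.
[1] lift (-7,7): star map gives -8.6525; window check -0.1 ≤ -8.6525 < 0.7 is false → out
[2] lift (1,6): star map gives -0.4164; window check -0.1 ≤ -0.4164 < 0.7 is false → out
[3] lift (-7,-8): star map gives -5.1115; window check -0.1 ≤ -5.1115 < 0.7 is false → out
[4] lift (0,3): star map gives -0.7082; window check -0.1 ≤ -0.7082 < 0.7 is false → out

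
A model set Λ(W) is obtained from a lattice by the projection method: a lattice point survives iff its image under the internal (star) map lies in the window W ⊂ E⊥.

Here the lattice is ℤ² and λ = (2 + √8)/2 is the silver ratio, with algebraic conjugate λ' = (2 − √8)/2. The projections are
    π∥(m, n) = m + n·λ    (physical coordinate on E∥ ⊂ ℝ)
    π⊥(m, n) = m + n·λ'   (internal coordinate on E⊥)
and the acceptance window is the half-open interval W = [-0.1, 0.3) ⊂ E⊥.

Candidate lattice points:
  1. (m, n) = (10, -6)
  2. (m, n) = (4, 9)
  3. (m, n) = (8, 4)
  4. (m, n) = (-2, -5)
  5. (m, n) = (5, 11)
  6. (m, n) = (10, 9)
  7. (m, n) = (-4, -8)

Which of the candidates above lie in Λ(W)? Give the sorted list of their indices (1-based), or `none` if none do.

2, 4

Compute λ' = (2−√8)/2 = -0.4142, so π⊥(m,n) = m -0.4142·n.
[1] lift (10,-6): star map gives 12.4853; window check -0.1 ≤ 12.4853 < 0.3 is false → out
[2] lift (4,9): star map gives 0.2721; window check -0.1 ≤ 0.2721 < 0.3 is true → IN Λ
[3] lift (8,4): star map gives 6.3431; window check -0.1 ≤ 6.3431 < 0.3 is false → out
[4] lift (-2,-5): star map gives 0.0711; window check -0.1 ≤ 0.0711 < 0.3 is true → IN Λ
[5] lift (5,11): star map gives 0.4437; window check -0.1 ≤ 0.4437 < 0.3 is false → out
[6] lift (10,9): star map gives 6.2721; window check -0.1 ≤ 6.2721 < 0.3 is false → out
[7] lift (-4,-8): star map gives -0.6863; window check -0.1 ≤ -0.6863 < 0.3 is false → out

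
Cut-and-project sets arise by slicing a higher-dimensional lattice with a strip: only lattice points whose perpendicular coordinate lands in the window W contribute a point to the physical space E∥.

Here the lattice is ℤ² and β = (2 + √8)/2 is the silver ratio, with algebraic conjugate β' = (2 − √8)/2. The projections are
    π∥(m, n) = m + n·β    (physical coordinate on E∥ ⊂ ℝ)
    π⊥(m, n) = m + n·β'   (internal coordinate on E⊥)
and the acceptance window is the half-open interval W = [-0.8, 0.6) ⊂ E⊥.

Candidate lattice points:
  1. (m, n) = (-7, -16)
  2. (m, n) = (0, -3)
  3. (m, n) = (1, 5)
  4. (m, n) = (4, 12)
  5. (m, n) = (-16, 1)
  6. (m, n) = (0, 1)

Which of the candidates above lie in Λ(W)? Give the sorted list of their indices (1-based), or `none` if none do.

1, 6

Numerically β ≈ 2.414214 and β' = −1/β ≈ -0.414214.
#1 (-7,-16): internal coord -7 + (-16)·β' = -0.372583; -0.372583 ∈ [-0.8, 0.6) → IN Λ
#2 (0,-3): internal coord 0 + (-3)·β' = +1.242641; +1.242641 ∉ [-0.8, 0.6) → out
#3 (1,5): internal coord 1 + (5)·β' = -1.071068; -1.071068 ∉ [-0.8, 0.6) → out
#4 (4,12): internal coord 4 + (12)·β' = -0.970563; -0.970563 ∉ [-0.8, 0.6) → out
#5 (-16,1): internal coord -16 + (1)·β' = -16.414214; -16.414214 ∉ [-0.8, 0.6) → out
#6 (0,1): internal coord 0 + (1)·β' = -0.414214; -0.414214 ∈ [-0.8, 0.6) → IN Λ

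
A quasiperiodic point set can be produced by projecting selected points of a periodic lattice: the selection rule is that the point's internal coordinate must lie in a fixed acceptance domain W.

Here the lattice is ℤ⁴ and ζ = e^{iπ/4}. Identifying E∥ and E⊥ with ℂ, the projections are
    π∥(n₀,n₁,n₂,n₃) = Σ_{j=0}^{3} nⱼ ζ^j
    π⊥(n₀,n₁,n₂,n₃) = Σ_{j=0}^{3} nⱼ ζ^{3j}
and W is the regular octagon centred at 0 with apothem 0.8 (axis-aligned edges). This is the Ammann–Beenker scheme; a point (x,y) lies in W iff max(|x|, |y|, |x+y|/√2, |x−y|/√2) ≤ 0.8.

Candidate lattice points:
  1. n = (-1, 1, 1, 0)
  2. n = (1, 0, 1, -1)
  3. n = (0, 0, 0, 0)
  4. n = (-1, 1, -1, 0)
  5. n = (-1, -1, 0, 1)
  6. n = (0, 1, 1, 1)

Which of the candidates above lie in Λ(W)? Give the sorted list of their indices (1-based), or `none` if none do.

Internal map: ζ^{3j} for j=0..3 gives (1,0), (−√2/2,√2/2), (0,−1), (√2/2,√2/2).
candidate 1: n = (-1, 1, 1, 0) → π⊥ ≈ (-1.7071, -0.2929); max(|x|,|y|,|x±y|/√2) = 1.7071 > 0.8 ⇒ ∉ W
candidate 2: n = (1, 0, 1, -1) → π⊥ ≈ (+0.2929, -1.7071); max(|x|,|y|,|x±y|/√2) = 1.7071 > 0.8 ⇒ ∉ W
candidate 3: n = (0, 0, 0, 0) → π⊥ ≈ (+0.0000, +0.0000); max(|x|,|y|,|x±y|/√2) = 0.0000 ≤ 0.8 ⇒ ∈ W
candidate 4: n = (-1, 1, -1, 0) → π⊥ ≈ (-1.7071, +1.7071); max(|x|,|y|,|x±y|/√2) = 2.4142 > 0.8 ⇒ ∉ W
candidate 5: n = (-1, -1, 0, 1) → π⊥ ≈ (+0.4142, +0.0000); max(|x|,|y|,|x±y|/√2) = 0.4142 ≤ 0.8 ⇒ ∈ W
candidate 6: n = (0, 1, 1, 1) → π⊥ ≈ (+0.0000, +0.4142); max(|x|,|y|,|x±y|/√2) = 0.4142 ≤ 0.8 ⇒ ∈ W

3, 5, 6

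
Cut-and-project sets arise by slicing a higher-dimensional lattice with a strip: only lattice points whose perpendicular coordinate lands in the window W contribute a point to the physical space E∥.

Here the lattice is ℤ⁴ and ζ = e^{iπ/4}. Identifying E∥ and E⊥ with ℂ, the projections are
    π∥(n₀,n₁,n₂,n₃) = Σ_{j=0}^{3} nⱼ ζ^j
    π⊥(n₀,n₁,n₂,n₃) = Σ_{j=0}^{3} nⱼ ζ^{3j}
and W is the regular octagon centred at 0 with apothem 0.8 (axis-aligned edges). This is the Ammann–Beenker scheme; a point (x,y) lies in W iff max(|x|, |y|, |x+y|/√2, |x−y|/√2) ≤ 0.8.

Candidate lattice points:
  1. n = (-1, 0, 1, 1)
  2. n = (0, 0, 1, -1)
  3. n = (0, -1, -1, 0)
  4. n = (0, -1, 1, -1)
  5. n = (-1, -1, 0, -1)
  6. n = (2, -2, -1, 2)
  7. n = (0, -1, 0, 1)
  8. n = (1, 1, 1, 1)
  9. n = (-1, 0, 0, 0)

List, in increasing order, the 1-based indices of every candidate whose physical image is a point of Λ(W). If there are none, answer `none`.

Internal map: ζ^{3j} for j=0..3 gives (1,0), (−√2/2,√2/2), (0,−1), (√2/2,√2/2).
#1 (-1, 0, 1, 1): internal (-0.2929, -0.2929); octagon support 0.4142 vs apothem 0.8 → ∈ W
#2 (0, 0, 1, -1): internal (-0.7071, -1.7071); octagon support 1.7071 vs apothem 0.8 → ∉ W
#3 (0, -1, -1, 0): internal (0.7071, 0.2929); octagon support 0.7071 vs apothem 0.8 → ∈ W
#4 (0, -1, 1, -1): internal (0.0000, -2.4142); octagon support 2.4142 vs apothem 0.8 → ∉ W
#5 (-1, -1, 0, -1): internal (-1.0000, -1.4142); octagon support 1.7071 vs apothem 0.8 → ∉ W
#6 (2, -2, -1, 2): internal (4.8284, 1.0000); octagon support 4.8284 vs apothem 0.8 → ∉ W
#7 (0, -1, 0, 1): internal (1.4142, 0.0000); octagon support 1.4142 vs apothem 0.8 → ∉ W
#8 (1, 1, 1, 1): internal (1.0000, 0.4142); octagon support 1.0000 vs apothem 0.8 → ∉ W
#9 (-1, 0, 0, 0): internal (-1.0000, 0.0000); octagon support 1.0000 vs apothem 0.8 → ∉ W

1, 3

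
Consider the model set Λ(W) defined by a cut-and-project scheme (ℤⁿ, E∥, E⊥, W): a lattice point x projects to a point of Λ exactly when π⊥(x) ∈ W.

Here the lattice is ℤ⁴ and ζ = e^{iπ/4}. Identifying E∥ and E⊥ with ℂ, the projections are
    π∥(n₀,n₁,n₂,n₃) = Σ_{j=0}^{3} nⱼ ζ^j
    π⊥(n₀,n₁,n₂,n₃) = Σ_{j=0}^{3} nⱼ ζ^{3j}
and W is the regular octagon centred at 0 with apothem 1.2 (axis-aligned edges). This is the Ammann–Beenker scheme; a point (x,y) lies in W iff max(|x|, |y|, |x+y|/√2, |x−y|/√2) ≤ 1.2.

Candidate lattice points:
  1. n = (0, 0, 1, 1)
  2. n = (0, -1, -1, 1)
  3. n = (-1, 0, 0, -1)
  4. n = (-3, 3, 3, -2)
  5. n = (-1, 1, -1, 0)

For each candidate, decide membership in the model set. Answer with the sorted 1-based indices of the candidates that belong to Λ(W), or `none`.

With ζ = e^{iπ/4} the internal vectors are ζ^0,ζ^3,ζ^6,ζ^9.
candidate 1: n = (0, 0, 1, 1) → π⊥ ≈ (+0.707107, -0.292893); max(|x|,|y|,|x±y|/√2) = 0.707107 ≤ 1.2 ⇒ ∈ W
candidate 2: n = (0, -1, -1, 1) → π⊥ ≈ (+1.414214, +1.000000); max(|x|,|y|,|x±y|/√2) = 1.707107 > 1.2 ⇒ ∉ W
candidate 3: n = (-1, 0, 0, -1) → π⊥ ≈ (-1.707107, -0.707107); max(|x|,|y|,|x±y|/√2) = 1.707107 > 1.2 ⇒ ∉ W
candidate 4: n = (-3, 3, 3, -2) → π⊥ ≈ (-6.535534, -2.292893); max(|x|,|y|,|x±y|/√2) = 6.535534 > 1.2 ⇒ ∉ W
candidate 5: n = (-1, 1, -1, 0) → π⊥ ≈ (-1.707107, +1.707107); max(|x|,|y|,|x±y|/√2) = 2.414214 > 1.2 ⇒ ∉ W

1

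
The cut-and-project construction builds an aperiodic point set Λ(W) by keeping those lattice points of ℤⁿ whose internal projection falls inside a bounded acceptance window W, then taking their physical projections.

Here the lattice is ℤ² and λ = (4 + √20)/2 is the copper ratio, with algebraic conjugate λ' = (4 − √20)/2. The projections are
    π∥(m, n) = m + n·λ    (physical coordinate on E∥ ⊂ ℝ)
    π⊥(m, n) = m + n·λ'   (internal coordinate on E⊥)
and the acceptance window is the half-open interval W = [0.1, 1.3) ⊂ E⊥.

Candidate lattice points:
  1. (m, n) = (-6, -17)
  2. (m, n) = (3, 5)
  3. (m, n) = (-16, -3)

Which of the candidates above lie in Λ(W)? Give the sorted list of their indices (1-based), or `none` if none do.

none

Numerically λ ≈ 4.236068 and λ' = −1/λ ≈ -0.236068.
#1 (-6,-17): internal coord -6 + (-17)·λ' = -1.986844; -1.986844 ∉ [0.1, 1.3) → out
#2 (3,5): internal coord 3 + (5)·λ' = +1.819660; +1.819660 ∉ [0.1, 1.3) → out
#3 (-16,-3): internal coord -16 + (-3)·λ' = -15.291796; -15.291796 ∉ [0.1, 1.3) → out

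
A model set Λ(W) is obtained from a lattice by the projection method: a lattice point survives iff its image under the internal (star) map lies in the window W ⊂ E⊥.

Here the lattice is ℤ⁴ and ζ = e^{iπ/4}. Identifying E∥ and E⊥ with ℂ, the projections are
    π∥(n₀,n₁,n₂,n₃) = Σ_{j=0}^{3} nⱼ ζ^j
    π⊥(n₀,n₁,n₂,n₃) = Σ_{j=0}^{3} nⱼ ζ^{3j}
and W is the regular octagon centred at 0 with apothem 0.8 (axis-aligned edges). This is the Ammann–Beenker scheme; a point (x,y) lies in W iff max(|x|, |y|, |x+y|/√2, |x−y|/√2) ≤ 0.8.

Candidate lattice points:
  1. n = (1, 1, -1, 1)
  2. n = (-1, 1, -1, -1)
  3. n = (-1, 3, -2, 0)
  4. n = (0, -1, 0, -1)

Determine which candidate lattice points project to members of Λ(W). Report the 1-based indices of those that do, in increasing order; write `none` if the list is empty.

With ζ = e^{iπ/4} the internal vectors are ζ^0,ζ^3,ζ^6,ζ^9.
candidate 1: n = (1, 1, -1, 1) → π⊥ ≈ (+1.0000, +2.4142); max(|x|,|y|,|x±y|/√2) = 2.4142 > 0.8 ⇒ ∉ W
candidate 2: n = (-1, 1, -1, -1) → π⊥ ≈ (-2.4142, +1.0000); max(|x|,|y|,|x±y|/√2) = 2.4142 > 0.8 ⇒ ∉ W
candidate 3: n = (-1, 3, -2, 0) → π⊥ ≈ (-3.1213, +4.1213); max(|x|,|y|,|x±y|/√2) = 5.1213 > 0.8 ⇒ ∉ W
candidate 4: n = (0, -1, 0, -1) → π⊥ ≈ (+0.0000, -1.4142); max(|x|,|y|,|x±y|/√2) = 1.4142 > 0.8 ⇒ ∉ W

none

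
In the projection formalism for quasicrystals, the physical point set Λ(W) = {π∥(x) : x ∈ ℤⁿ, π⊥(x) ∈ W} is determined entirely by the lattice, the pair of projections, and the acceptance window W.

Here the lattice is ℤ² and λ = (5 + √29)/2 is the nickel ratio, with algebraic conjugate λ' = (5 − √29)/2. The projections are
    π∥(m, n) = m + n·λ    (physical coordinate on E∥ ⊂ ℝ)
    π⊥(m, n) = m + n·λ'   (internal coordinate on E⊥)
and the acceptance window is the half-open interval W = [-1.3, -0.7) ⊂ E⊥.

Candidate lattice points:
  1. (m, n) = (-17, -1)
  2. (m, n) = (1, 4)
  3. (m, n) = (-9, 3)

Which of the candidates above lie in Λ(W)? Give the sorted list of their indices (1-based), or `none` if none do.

none

Numerically λ ≈ 5.192582 and λ' = −1/λ ≈ -0.192582.
#1 (-17,-1): internal coord -17 + (-1)·λ' = -16.807418; -16.807418 ∉ [-1.3, -0.7) → out
#2 (1,4): internal coord 1 + (4)·λ' = +0.229670; +0.229670 ∉ [-1.3, -0.7) → out
#3 (-9,3): internal coord -9 + (3)·λ' = -9.577747; -9.577747 ∉ [-1.3, -0.7) → out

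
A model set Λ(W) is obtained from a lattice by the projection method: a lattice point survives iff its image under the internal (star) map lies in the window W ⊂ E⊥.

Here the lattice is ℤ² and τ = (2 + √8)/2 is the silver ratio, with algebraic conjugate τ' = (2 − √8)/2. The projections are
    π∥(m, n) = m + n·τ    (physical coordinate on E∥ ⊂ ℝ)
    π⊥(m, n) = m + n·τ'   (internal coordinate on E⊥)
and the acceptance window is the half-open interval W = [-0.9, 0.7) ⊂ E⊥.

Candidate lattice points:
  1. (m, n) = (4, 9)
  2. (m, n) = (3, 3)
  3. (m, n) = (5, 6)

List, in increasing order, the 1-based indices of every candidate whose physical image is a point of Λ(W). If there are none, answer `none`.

1

Numerically τ ≈ 2.414214 and τ' = −1/τ ≈ -0.414214.
candidate 1: (m,n)=(4,9) → π∥ = 4+9·τ ≈ 25.727922, π⊥ = 4+9·τ' ≈ 0.272078 ∈ [-0.9, 0.7) ⇒ IN Λ
candidate 2: (m,n)=(3,3) → π∥ = 3+3·τ ≈ 10.242641, π⊥ = 3+3·τ' ≈ 1.757359 ∉ [-0.9, 0.7) ⇒ out
candidate 3: (m,n)=(5,6) → π∥ = 5+6·τ ≈ 19.485281, π⊥ = 5+6·τ' ≈ 2.514719 ∉ [-0.9, 0.7) ⇒ out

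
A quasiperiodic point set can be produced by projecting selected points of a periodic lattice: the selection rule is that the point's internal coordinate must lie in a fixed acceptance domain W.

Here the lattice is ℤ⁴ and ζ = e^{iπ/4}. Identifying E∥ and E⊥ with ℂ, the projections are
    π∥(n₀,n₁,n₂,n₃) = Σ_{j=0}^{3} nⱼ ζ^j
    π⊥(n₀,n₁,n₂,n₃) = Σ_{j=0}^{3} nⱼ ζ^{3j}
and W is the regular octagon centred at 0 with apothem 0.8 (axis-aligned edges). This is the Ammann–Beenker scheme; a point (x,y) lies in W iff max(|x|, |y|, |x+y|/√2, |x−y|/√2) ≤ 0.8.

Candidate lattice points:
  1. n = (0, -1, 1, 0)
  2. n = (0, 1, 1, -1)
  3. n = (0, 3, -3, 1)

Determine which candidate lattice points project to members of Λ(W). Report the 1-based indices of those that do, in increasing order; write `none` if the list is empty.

none

Internal map: ζ^{3j} for j=0..3 gives (1,0), (−√2/2,√2/2), (0,−1), (√2/2,√2/2).
#1 (0, -1, 1, 0): internal (0.7071, -1.7071); octagon support 1.7071 vs apothem 0.8 → ∉ W
#2 (0, 1, 1, -1): internal (-1.4142, -1.0000); octagon support 1.7071 vs apothem 0.8 → ∉ W
#3 (0, 3, -3, 1): internal (-1.4142, 5.8284); octagon support 5.8284 vs apothem 0.8 → ∉ W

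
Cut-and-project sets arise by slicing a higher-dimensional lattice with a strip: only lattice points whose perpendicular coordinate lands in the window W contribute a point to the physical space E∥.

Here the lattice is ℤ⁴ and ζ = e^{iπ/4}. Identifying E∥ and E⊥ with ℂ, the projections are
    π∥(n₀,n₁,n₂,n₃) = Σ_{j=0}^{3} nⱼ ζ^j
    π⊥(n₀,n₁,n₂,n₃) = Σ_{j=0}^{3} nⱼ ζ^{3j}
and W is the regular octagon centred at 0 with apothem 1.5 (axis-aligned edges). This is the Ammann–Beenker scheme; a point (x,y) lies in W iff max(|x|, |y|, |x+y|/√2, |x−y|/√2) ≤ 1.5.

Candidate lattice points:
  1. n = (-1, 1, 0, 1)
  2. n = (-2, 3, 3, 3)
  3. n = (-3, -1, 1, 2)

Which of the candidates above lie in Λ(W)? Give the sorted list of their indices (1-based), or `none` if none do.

With ζ = e^{iπ/4} the internal vectors are ζ^0,ζ^3,ζ^6,ζ^9.
#1 (-1, 1, 0, 1): internal (-1.000000, 1.414214); octagon support 1.707107 vs apothem 1.5 → ∉ W
#2 (-2, 3, 3, 3): internal (-2.000000, 1.242641); octagon support 2.292893 vs apothem 1.5 → ∉ W
#3 (-3, -1, 1, 2): internal (-0.878680, -0.292893); octagon support 0.878680 vs apothem 1.5 → ∈ W

3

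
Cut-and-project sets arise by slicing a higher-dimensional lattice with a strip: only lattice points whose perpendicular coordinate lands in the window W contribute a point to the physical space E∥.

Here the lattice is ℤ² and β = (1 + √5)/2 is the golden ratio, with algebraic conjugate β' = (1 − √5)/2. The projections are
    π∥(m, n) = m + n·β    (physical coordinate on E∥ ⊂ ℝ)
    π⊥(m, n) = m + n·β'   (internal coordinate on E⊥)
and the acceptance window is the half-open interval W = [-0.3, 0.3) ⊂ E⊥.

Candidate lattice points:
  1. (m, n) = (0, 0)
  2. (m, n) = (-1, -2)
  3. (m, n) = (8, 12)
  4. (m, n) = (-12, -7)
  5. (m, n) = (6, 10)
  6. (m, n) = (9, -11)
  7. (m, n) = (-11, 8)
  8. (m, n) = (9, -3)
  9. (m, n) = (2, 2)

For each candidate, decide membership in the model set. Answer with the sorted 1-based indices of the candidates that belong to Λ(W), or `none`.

1, 2, 5

β' = (1−√5)/2 ≈ -0.61803.
#1 (0,0): internal coord 0 + (0)·β' = +0.00000; +0.00000 ∈ [-0.3, 0.3) → IN Λ
#2 (-1,-2): internal coord -1 + (-2)·β' = +0.23607; +0.23607 ∈ [-0.3, 0.3) → IN Λ
#3 (8,12): internal coord 8 + (12)·β' = +0.58359; +0.58359 ∉ [-0.3, 0.3) → out
#4 (-12,-7): internal coord -12 + (-7)·β' = -7.67376; -7.67376 ∉ [-0.3, 0.3) → out
#5 (6,10): internal coord 6 + (10)·β' = -0.18034; -0.18034 ∈ [-0.3, 0.3) → IN Λ
#6 (9,-11): internal coord 9 + (-11)·β' = +15.79837; +15.79837 ∉ [-0.3, 0.3) → out
#7 (-11,8): internal coord -11 + (8)·β' = -15.94427; -15.94427 ∉ [-0.3, 0.3) → out
#8 (9,-3): internal coord 9 + (-3)·β' = +10.85410; +10.85410 ∉ [-0.3, 0.3) → out
#9 (2,2): internal coord 2 + (2)·β' = +0.76393; +0.76393 ∉ [-0.3, 0.3) → out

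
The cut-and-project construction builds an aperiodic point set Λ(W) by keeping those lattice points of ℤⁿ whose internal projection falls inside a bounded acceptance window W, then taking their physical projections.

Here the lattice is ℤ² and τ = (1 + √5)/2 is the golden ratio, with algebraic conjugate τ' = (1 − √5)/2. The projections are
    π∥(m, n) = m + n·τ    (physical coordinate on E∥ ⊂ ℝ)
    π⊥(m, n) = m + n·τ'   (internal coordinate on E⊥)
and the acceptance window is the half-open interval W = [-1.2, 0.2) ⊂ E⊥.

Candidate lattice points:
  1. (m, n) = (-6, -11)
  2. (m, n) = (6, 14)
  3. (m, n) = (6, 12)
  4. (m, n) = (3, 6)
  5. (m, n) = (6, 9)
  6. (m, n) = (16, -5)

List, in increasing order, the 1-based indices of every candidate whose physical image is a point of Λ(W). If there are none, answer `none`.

Numerically τ ≈ 1.6180 and τ' = −1/τ ≈ -0.6180.
#1 (-6,-11): internal coord -6 + (-11)·τ' = +0.7984; +0.7984 ∉ [-1.2, 0.2) → out
#2 (6,14): internal coord 6 + (14)·τ' = -2.6525; -2.6525 ∉ [-1.2, 0.2) → out
#3 (6,12): internal coord 6 + (12)·τ' = -1.4164; -1.4164 ∉ [-1.2, 0.2) → out
#4 (3,6): internal coord 3 + (6)·τ' = -0.7082; -0.7082 ∈ [-1.2, 0.2) → IN Λ
#5 (6,9): internal coord 6 + (9)·τ' = +0.4377; +0.4377 ∉ [-1.2, 0.2) → out
#6 (16,-5): internal coord 16 + (-5)·τ' = +19.0902; +19.0902 ∉ [-1.2, 0.2) → out

4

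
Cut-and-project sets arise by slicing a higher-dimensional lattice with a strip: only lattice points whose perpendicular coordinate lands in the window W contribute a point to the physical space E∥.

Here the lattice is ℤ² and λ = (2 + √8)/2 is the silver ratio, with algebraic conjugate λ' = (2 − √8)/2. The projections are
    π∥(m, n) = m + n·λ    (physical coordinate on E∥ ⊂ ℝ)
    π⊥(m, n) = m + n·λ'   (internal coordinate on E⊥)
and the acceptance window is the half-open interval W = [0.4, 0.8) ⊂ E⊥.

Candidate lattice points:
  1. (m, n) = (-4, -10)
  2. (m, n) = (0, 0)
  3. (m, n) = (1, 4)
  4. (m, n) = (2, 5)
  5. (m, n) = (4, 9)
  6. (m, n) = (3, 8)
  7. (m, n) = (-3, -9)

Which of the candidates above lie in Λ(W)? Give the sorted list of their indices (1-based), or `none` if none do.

7

Compute λ' = (2−√8)/2 = -0.4142, so π⊥(m,n) = m -0.4142·n.
#1 (-4,-10): internal coord -4 + (-10)·λ' = +0.1421; +0.1421 ∉ [0.4, 0.8) → out
#2 (0,0): internal coord 0 + (0)·λ' = +0.0000; +0.0000 ∉ [0.4, 0.8) → out
#3 (1,4): internal coord 1 + (4)·λ' = -0.6569; -0.6569 ∉ [0.4, 0.8) → out
#4 (2,5): internal coord 2 + (5)·λ' = -0.0711; -0.0711 ∉ [0.4, 0.8) → out
#5 (4,9): internal coord 4 + (9)·λ' = +0.2721; +0.2721 ∉ [0.4, 0.8) → out
#6 (3,8): internal coord 3 + (8)·λ' = -0.3137; -0.3137 ∉ [0.4, 0.8) → out
#7 (-3,-9): internal coord -3 + (-9)·λ' = +0.7279; +0.7279 ∈ [0.4, 0.8) → IN Λ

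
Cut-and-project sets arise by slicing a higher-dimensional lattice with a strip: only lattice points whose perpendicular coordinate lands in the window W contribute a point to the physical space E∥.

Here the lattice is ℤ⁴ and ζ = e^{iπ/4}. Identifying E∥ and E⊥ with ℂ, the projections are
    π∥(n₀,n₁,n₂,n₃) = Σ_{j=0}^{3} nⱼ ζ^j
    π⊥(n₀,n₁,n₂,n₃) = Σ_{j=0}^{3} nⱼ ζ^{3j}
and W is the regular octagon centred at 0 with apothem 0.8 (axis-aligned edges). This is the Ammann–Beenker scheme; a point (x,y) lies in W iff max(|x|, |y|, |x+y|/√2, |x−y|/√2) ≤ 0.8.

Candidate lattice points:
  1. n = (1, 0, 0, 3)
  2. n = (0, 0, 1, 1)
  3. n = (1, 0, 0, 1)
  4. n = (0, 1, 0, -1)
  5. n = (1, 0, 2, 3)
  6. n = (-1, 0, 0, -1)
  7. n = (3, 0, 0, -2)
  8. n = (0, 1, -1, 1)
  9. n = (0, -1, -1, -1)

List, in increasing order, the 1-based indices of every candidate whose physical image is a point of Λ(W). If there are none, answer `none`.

2, 9

Internal map: ζ^{3j} for j=0..3 gives (1,0), (−√2/2,√2/2), (0,−1), (√2/2,√2/2).
#1 (1, 0, 0, 3): internal (3.1213, 2.1213); octagon support 3.7071 vs apothem 0.8 → ∉ W
#2 (0, 0, 1, 1): internal (0.7071, -0.2929); octagon support 0.7071 vs apothem 0.8 → ∈ W
#3 (1, 0, 0, 1): internal (1.7071, 0.7071); octagon support 1.7071 vs apothem 0.8 → ∉ W
#4 (0, 1, 0, -1): internal (-1.4142, 0.0000); octagon support 1.4142 vs apothem 0.8 → ∉ W
#5 (1, 0, 2, 3): internal (3.1213, 0.1213); octagon support 3.1213 vs apothem 0.8 → ∉ W
#6 (-1, 0, 0, -1): internal (-1.7071, -0.7071); octagon support 1.7071 vs apothem 0.8 → ∉ W
#7 (3, 0, 0, -2): internal (1.5858, -1.4142); octagon support 2.1213 vs apothem 0.8 → ∉ W
#8 (0, 1, -1, 1): internal (0.0000, 2.4142); octagon support 2.4142 vs apothem 0.8 → ∉ W
#9 (0, -1, -1, -1): internal (0.0000, -0.4142); octagon support 0.4142 vs apothem 0.8 → ∈ W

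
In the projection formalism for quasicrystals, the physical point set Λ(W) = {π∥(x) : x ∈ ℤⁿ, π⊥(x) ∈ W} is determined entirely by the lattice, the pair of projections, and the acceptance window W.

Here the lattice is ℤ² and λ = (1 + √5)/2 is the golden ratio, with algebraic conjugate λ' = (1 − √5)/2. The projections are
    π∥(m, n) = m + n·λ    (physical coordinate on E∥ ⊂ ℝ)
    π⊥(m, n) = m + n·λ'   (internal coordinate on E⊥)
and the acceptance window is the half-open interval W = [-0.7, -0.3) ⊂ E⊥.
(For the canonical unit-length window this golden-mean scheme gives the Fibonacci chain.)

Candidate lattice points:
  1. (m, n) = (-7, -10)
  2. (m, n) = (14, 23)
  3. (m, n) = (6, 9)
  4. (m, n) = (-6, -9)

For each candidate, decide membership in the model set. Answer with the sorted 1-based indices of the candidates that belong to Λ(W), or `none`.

4

Numerically λ ≈ 1.618034 and λ' = −1/λ ≈ -0.618034.
[1] lift (-7,-10): star map gives -0.819660; window check -0.7 ≤ -0.819660 < -0.3 is false → out
[2] lift (14,23): star map gives -0.214782; window check -0.7 ≤ -0.214782 < -0.3 is false → out
[3] lift (6,9): star map gives 0.437694; window check -0.7 ≤ 0.437694 < -0.3 is false → out
[4] lift (-6,-9): star map gives -0.437694; window check -0.7 ≤ -0.437694 < -0.3 is true → IN Λ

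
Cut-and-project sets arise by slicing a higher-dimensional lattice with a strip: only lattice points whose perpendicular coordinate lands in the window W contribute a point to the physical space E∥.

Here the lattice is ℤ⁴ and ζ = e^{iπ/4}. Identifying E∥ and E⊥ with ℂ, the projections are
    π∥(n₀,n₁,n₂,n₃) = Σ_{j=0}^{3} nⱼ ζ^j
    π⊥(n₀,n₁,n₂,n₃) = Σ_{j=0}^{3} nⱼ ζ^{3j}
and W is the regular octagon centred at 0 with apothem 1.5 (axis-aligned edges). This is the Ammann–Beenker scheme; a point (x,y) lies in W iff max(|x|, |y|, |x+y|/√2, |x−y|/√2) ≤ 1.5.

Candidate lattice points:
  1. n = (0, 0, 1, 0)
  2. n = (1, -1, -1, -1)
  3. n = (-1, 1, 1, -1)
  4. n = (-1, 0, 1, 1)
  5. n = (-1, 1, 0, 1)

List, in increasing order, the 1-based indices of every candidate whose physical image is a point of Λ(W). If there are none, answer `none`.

1, 2, 4

Internal map: ζ^{3j} for j=0..3 gives (1,0), (−√2/2,√2/2), (0,−1), (√2/2,√2/2).
candidate 1: n = (0, 0, 1, 0) → π⊥ ≈ (+0.0000, -1.0000); max(|x|,|y|,|x±y|/√2) = 1.0000 ≤ 1.5 ⇒ ∈ W
candidate 2: n = (1, -1, -1, -1) → π⊥ ≈ (+1.0000, -0.4142); max(|x|,|y|,|x±y|/√2) = 1.0000 ≤ 1.5 ⇒ ∈ W
candidate 3: n = (-1, 1, 1, -1) → π⊥ ≈ (-2.4142, -1.0000); max(|x|,|y|,|x±y|/√2) = 2.4142 > 1.5 ⇒ ∉ W
candidate 4: n = (-1, 0, 1, 1) → π⊥ ≈ (-0.2929, -0.2929); max(|x|,|y|,|x±y|/√2) = 0.4142 ≤ 1.5 ⇒ ∈ W
candidate 5: n = (-1, 1, 0, 1) → π⊥ ≈ (-1.0000, +1.4142); max(|x|,|y|,|x±y|/√2) = 1.7071 > 1.5 ⇒ ∉ W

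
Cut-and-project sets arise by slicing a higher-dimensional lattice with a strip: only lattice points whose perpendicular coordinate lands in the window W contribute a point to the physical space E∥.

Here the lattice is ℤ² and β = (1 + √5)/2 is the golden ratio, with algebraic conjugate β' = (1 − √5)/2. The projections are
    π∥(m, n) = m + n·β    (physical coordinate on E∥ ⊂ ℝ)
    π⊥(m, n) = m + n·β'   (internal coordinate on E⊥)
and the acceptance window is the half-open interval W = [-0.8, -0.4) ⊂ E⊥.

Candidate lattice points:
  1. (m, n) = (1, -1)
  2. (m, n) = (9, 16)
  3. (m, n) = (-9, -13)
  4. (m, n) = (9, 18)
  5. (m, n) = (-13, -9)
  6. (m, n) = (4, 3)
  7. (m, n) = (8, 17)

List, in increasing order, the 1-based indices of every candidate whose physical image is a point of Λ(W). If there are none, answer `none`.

none

β' = (1−√5)/2 ≈ -0.618034.
#1 (1,-1): internal coord 1 + (-1)·β' = +1.618034; +1.618034 ∉ [-0.8, -0.4) → out
#2 (9,16): internal coord 9 + (16)·β' = -0.888544; -0.888544 ∉ [-0.8, -0.4) → out
#3 (-9,-13): internal coord -9 + (-13)·β' = -0.965558; -0.965558 ∉ [-0.8, -0.4) → out
#4 (9,18): internal coord 9 + (18)·β' = -2.124612; -2.124612 ∉ [-0.8, -0.4) → out
#5 (-13,-9): internal coord -13 + (-9)·β' = -7.437694; -7.437694 ∉ [-0.8, -0.4) → out
#6 (4,3): internal coord 4 + (3)·β' = +2.145898; +2.145898 ∉ [-0.8, -0.4) → out
#7 (8,17): internal coord 8 + (17)·β' = -2.506578; -2.506578 ∉ [-0.8, -0.4) → out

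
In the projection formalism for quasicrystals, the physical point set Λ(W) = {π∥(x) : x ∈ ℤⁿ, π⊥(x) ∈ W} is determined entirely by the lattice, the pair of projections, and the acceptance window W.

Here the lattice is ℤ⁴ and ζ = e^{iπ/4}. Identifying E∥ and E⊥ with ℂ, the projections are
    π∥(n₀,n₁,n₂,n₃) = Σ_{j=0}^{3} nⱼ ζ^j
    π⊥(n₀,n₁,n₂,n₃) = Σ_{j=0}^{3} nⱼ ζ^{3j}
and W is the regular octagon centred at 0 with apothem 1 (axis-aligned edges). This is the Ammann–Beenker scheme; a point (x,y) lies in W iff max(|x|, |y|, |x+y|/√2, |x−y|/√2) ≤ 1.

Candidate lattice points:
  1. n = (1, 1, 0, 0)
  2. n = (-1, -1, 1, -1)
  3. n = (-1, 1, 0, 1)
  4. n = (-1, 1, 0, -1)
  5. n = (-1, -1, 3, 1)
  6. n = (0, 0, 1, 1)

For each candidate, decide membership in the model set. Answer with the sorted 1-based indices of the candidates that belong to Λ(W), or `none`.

π⊥(n) = n₀ + n₁ζ³ + n₂ζ⁶ + n₃ζ⁹ where ζ = e^{iπ/4}.
candidate 1: n = (1, 1, 0, 0) → π⊥ ≈ (+0.292893, +0.707107); max(|x|,|y|,|x±y|/√2) = 0.707107 ≤ 1 ⇒ ∈ W
candidate 2: n = (-1, -1, 1, -1) → π⊥ ≈ (-1.000000, -2.414214); max(|x|,|y|,|x±y|/√2) = 2.414214 > 1 ⇒ ∉ W
candidate 3: n = (-1, 1, 0, 1) → π⊥ ≈ (-1.000000, +1.414214); max(|x|,|y|,|x±y|/√2) = 1.707107 > 1 ⇒ ∉ W
candidate 4: n = (-1, 1, 0, -1) → π⊥ ≈ (-2.414214, +0.000000); max(|x|,|y|,|x±y|/√2) = 2.414214 > 1 ⇒ ∉ W
candidate 5: n = (-1, -1, 3, 1) → π⊥ ≈ (+0.414214, -3.000000); max(|x|,|y|,|x±y|/√2) = 3.000000 > 1 ⇒ ∉ W
candidate 6: n = (0, 0, 1, 1) → π⊥ ≈ (+0.707107, -0.292893); max(|x|,|y|,|x±y|/√2) = 0.707107 ≤ 1 ⇒ ∈ W

1, 6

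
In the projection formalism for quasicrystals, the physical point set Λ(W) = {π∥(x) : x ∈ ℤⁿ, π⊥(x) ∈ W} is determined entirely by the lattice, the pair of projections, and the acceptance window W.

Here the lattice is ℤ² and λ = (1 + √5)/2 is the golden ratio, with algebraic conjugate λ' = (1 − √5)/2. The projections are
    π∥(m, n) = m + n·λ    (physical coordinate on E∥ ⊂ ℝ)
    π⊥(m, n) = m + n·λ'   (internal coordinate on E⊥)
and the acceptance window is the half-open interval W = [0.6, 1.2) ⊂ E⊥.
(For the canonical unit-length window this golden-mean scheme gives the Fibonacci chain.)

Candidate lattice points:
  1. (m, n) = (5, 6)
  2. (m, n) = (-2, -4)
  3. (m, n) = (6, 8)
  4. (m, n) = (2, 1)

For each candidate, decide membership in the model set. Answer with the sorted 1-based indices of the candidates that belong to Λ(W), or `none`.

3

Compute λ' = (1−√5)/2 = -0.61803, so π⊥(m,n) = m -0.61803·n.
[1] lift (5,6): star map gives 1.29180; window check 0.6 ≤ 1.29180 < 1.2 is false → out
[2] lift (-2,-4): star map gives 0.47214; window check 0.6 ≤ 0.47214 < 1.2 is false → out
[3] lift (6,8): star map gives 1.05573; window check 0.6 ≤ 1.05573 < 1.2 is true → IN Λ
[4] lift (2,1): star map gives 1.38197; window check 0.6 ≤ 1.38197 < 1.2 is false → out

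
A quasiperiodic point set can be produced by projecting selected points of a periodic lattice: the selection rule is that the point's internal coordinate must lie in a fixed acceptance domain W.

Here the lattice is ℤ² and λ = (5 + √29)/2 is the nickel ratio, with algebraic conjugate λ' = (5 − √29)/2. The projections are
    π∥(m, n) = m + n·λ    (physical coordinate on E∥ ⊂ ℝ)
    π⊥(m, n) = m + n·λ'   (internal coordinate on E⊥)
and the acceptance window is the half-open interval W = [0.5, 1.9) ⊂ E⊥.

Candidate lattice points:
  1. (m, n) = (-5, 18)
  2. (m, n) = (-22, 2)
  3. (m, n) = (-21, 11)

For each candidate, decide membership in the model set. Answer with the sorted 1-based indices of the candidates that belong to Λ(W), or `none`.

λ' = (5−√29)/2 ≈ -0.1926.
candidate 1: (m,n)=(-5,18) → π∥ = -5+18·λ ≈ 88.4665, π⊥ = -5+18·λ' ≈ -8.4665 ∉ [0.5, 1.9) ⇒ out
candidate 2: (m,n)=(-22,2) → π∥ = -22+2·λ ≈ -11.6148, π⊥ = -22+2·λ' ≈ -22.3852 ∉ [0.5, 1.9) ⇒ out
candidate 3: (m,n)=(-21,11) → π∥ = -21+11·λ ≈ 36.1184, π⊥ = -21+11·λ' ≈ -23.1184 ∉ [0.5, 1.9) ⇒ out

none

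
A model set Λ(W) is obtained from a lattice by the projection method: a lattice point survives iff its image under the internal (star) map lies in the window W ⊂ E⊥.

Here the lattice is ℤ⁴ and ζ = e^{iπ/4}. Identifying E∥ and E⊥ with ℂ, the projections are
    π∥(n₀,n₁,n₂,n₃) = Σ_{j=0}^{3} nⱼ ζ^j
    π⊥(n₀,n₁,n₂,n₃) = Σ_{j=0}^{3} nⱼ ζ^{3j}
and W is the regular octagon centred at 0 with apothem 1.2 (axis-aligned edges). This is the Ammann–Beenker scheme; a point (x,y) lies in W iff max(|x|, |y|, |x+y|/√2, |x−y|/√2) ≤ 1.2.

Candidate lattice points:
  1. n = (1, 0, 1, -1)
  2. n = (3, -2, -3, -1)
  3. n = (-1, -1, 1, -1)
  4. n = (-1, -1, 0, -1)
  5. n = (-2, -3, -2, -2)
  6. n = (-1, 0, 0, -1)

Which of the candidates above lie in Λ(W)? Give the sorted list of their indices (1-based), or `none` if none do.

π⊥(n) = n₀ + n₁ζ³ + n₂ζ⁶ + n₃ζ⁹ where ζ = e^{iπ/4}.
candidate 1: n = (1, 0, 1, -1) → π⊥ ≈ (+0.29289, -1.70711); max(|x|,|y|,|x±y|/√2) = 1.70711 > 1.2 ⇒ ∉ W
candidate 2: n = (3, -2, -3, -1) → π⊥ ≈ (+3.70711, +0.87868); max(|x|,|y|,|x±y|/√2) = 3.70711 > 1.2 ⇒ ∉ W
candidate 3: n = (-1, -1, 1, -1) → π⊥ ≈ (-1.00000, -2.41421); max(|x|,|y|,|x±y|/√2) = 2.41421 > 1.2 ⇒ ∉ W
candidate 4: n = (-1, -1, 0, -1) → π⊥ ≈ (-1.00000, -1.41421); max(|x|,|y|,|x±y|/√2) = 1.70711 > 1.2 ⇒ ∉ W
candidate 5: n = (-2, -3, -2, -2) → π⊥ ≈ (-1.29289, -1.53553); max(|x|,|y|,|x±y|/√2) = 2.00000 > 1.2 ⇒ ∉ W
candidate 6: n = (-1, 0, 0, -1) → π⊥ ≈ (-1.70711, -0.70711); max(|x|,|y|,|x±y|/√2) = 1.70711 > 1.2 ⇒ ∉ W

none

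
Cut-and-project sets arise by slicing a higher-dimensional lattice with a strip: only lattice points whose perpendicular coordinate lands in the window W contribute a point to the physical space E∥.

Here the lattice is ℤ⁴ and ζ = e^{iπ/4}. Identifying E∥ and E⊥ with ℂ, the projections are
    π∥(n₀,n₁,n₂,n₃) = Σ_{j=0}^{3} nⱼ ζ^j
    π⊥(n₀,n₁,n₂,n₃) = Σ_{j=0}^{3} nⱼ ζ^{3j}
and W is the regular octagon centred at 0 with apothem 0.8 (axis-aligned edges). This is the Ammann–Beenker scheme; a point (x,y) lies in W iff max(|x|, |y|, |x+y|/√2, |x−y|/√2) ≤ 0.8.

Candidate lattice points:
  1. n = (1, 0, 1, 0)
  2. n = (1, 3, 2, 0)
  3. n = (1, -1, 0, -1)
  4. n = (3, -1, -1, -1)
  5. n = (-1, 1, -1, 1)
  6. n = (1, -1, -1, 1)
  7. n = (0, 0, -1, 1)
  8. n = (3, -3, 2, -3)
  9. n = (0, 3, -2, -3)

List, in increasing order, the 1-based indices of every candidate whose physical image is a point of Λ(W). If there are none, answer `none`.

none

With ζ = e^{iπ/4} the internal vectors are ζ^0,ζ^3,ζ^6,ζ^9.
#1 (1, 0, 1, 0): internal (1.00000, -1.00000); octagon support 1.41421 vs apothem 0.8 → ∉ W
#2 (1, 3, 2, 0): internal (-1.12132, 0.12132); octagon support 1.12132 vs apothem 0.8 → ∉ W
#3 (1, -1, 0, -1): internal (1.00000, -1.41421); octagon support 1.70711 vs apothem 0.8 → ∉ W
#4 (3, -1, -1, -1): internal (3.00000, -0.41421); octagon support 3.00000 vs apothem 0.8 → ∉ W
#5 (-1, 1, -1, 1): internal (-1.00000, 2.41421); octagon support 2.41421 vs apothem 0.8 → ∉ W
#6 (1, -1, -1, 1): internal (2.41421, 1.00000); octagon support 2.41421 vs apothem 0.8 → ∉ W
#7 (0, 0, -1, 1): internal (0.70711, 1.70711); octagon support 1.70711 vs apothem 0.8 → ∉ W
#8 (3, -3, 2, -3): internal (3.00000, -6.24264); octagon support 6.53553 vs apothem 0.8 → ∉ W
#9 (0, 3, -2, -3): internal (-4.24264, 2.00000); octagon support 4.41421 vs apothem 0.8 → ∉ W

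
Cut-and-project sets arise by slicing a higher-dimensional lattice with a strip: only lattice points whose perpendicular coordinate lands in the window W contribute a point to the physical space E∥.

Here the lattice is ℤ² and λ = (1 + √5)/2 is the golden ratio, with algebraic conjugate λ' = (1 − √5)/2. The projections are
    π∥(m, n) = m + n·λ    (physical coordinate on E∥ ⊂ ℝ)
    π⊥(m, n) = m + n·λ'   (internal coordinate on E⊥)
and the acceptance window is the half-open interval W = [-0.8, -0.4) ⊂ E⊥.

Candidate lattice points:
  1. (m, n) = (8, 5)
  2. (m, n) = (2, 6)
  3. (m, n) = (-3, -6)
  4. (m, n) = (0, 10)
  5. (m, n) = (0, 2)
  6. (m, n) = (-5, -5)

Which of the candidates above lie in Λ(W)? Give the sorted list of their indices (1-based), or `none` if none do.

none

λ' = (1−√5)/2 ≈ -0.6180.
candidate 1: (m,n)=(8,5) → π∥ = 8+5·λ ≈ 16.0902, π⊥ = 8+5·λ' ≈ 4.9098 ∉ [-0.8, -0.4) ⇒ out
candidate 2: (m,n)=(2,6) → π∥ = 2+6·λ ≈ 11.7082, π⊥ = 2+6·λ' ≈ -1.7082 ∉ [-0.8, -0.4) ⇒ out
candidate 3: (m,n)=(-3,-6) → π∥ = -3-6·λ ≈ -12.7082, π⊥ = -3-6·λ' ≈ 0.7082 ∉ [-0.8, -0.4) ⇒ out
candidate 4: (m,n)=(0,10) → π∥ = 0+10·λ ≈ 16.1803, π⊥ = 0+10·λ' ≈ -6.1803 ∉ [-0.8, -0.4) ⇒ out
candidate 5: (m,n)=(0,2) → π∥ = 0+2·λ ≈ 3.2361, π⊥ = 0+2·λ' ≈ -1.2361 ∉ [-0.8, -0.4) ⇒ out
candidate 6: (m,n)=(-5,-5) → π∥ = -5-5·λ ≈ -13.0902, π⊥ = -5-5·λ' ≈ -1.9098 ∉ [-0.8, -0.4) ⇒ out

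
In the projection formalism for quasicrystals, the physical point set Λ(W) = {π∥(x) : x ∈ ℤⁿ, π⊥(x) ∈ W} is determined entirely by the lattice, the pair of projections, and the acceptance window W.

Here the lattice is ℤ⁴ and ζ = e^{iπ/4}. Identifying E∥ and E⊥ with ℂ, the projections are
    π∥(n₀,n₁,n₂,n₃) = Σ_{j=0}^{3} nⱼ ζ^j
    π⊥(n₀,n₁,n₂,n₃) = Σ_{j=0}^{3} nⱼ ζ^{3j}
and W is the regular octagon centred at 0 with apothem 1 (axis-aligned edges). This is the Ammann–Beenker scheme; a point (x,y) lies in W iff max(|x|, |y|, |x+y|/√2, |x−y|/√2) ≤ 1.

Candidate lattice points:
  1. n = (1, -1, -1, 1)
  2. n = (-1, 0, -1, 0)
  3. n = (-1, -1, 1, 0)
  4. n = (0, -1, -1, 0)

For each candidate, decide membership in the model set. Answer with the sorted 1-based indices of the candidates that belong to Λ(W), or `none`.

4

π⊥(n) = n₀ + n₁ζ³ + n₂ζ⁶ + n₃ζ⁹ where ζ = e^{iπ/4}.
candidate 1: n = (1, -1, -1, 1) → π⊥ ≈ (+2.4142, +1.0000); max(|x|,|y|,|x±y|/√2) = 2.4142 > 1 ⇒ ∉ W
candidate 2: n = (-1, 0, -1, 0) → π⊥ ≈ (-1.0000, +1.0000); max(|x|,|y|,|x±y|/√2) = 1.4142 > 1 ⇒ ∉ W
candidate 3: n = (-1, -1, 1, 0) → π⊥ ≈ (-0.2929, -1.7071); max(|x|,|y|,|x±y|/√2) = 1.7071 > 1 ⇒ ∉ W
candidate 4: n = (0, -1, -1, 0) → π⊥ ≈ (+0.7071, +0.2929); max(|x|,|y|,|x±y|/√2) = 0.7071 ≤ 1 ⇒ ∈ W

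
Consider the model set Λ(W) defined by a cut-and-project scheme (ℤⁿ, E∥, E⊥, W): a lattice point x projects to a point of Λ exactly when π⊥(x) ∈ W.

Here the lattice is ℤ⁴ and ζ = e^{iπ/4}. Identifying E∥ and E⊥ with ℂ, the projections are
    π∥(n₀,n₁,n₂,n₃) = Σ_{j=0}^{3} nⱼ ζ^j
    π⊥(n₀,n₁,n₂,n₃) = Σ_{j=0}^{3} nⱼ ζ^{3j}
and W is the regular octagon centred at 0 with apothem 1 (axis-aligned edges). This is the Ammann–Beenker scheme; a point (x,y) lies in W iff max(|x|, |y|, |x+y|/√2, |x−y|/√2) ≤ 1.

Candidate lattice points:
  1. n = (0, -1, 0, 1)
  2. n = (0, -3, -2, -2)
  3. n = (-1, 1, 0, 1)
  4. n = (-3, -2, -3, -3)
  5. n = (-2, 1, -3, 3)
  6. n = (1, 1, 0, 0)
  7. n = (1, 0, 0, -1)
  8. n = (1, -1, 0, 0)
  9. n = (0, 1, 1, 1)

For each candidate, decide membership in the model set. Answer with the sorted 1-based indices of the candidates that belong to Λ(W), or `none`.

With ζ = e^{iπ/4} the internal vectors are ζ^0,ζ^3,ζ^6,ζ^9.
#1 (0, -1, 0, 1): internal (1.41421, 0.00000); octagon support 1.41421 vs apothem 1 → ∉ W
#2 (0, -3, -2, -2): internal (0.70711, -1.53553); octagon support 1.58579 vs apothem 1 → ∉ W
#3 (-1, 1, 0, 1): internal (-1.00000, 1.41421); octagon support 1.70711 vs apothem 1 → ∉ W
#4 (-3, -2, -3, -3): internal (-3.70711, -0.53553); octagon support 3.70711 vs apothem 1 → ∉ W
#5 (-2, 1, -3, 3): internal (-0.58579, 5.82843); octagon support 5.82843 vs apothem 1 → ∉ W
#6 (1, 1, 0, 0): internal (0.29289, 0.70711); octagon support 0.70711 vs apothem 1 → ∈ W
#7 (1, 0, 0, -1): internal (0.29289, -0.70711); octagon support 0.70711 vs apothem 1 → ∈ W
#8 (1, -1, 0, 0): internal (1.70711, -0.70711); octagon support 1.70711 vs apothem 1 → ∉ W
#9 (0, 1, 1, 1): internal (0.00000, 0.41421); octagon support 0.41421 vs apothem 1 → ∈ W

6, 7, 9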